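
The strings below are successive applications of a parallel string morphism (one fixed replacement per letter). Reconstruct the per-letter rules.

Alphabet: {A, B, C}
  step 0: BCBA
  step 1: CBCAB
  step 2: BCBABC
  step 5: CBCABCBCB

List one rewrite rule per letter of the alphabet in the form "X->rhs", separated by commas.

A->AB, B->C, C->B

  step 1 ⇒ step 2: CBCAB ⇒ B·C·B·AB·C
    A ↦ AB
    B ↦ C
    C ↦ B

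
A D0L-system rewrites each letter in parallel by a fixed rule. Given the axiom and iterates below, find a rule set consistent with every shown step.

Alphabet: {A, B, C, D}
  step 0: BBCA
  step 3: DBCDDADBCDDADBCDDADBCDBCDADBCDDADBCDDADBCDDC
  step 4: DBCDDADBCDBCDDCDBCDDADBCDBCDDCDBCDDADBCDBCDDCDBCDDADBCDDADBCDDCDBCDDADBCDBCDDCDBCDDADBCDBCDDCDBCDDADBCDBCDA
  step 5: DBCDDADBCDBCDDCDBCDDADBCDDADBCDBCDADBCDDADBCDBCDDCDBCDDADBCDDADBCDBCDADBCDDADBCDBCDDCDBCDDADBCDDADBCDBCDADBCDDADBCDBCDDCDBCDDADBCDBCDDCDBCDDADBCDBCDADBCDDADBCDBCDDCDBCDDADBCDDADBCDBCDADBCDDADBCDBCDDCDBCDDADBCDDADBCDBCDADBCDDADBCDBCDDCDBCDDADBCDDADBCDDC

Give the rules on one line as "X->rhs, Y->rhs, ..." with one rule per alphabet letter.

  step 4 ⇒ step 5: DBCDDADBCDBCDDCDBCDDADBCDBCDDCDBCDDADBCDBCDDCDBCDDADBCDDADBCDDCDBCDDADBCDBCDDCDBCDDADBCDBCDDCDBCDDADBCDBCDA ⇒ DBC·D·DA·DBC·DBC·DDC·DBC·D·DA·DBC·D·DA·DBC·DBC·DA·DBC·D·DA·DBC·DBC·DDC·DBC·D·DA·DBC·D·DA·DBC·DBC·DA·DBC·D·DA·DBC·DBC·DDC·DBC·D·DA·DBC·D·DA·DBC·DBC·DA·DBC·D·DA·DBC·DBC·DDC·DBC·D·DA·DBC·DBC·DDC·DBC·D·DA·DBC·DBC·DA·DBC·D·DA·DBC·DBC·DDC·DBC·D·DA·DBC·D·DA·DBC·DBC·DA·DBC·D·DA·DBC·DBC·DDC·DBC·D·DA·DBC·D·DA·DBC·DBC·DA·DBC·D·DA·DBC·DBC·DDC·DBC·D·DA·DBC·D·DA·DBC·DDC
    A ↦ DDC
    B ↦ D
    C ↦ DA
    D ↦ DBC

A->DDC, B->D, C->DA, D->DBC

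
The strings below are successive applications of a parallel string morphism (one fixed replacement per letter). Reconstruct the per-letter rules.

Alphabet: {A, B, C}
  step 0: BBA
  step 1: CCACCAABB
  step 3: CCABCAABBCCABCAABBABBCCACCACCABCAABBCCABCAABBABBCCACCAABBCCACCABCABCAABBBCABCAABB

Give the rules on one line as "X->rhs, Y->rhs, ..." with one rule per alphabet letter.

A->ABB, B->CCA, C->BCA

  step 0 ⇒ step 1: BBA ⇒ CCA·CCA·ABB
    A ↦ ABB
    B ↦ CCA
    C ↦ BCA  (constrained at step 1)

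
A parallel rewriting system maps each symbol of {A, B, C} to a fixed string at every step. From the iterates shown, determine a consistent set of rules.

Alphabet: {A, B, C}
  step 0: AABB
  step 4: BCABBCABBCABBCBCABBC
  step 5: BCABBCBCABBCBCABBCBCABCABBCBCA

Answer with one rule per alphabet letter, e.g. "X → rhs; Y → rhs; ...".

A->B, B->BC, C->A

  step 4 ⇒ step 5: BCABBCABBCABBCBCABBC ⇒ BC·A·B·BC·BC·A·B·BC·BC·A·B·BC·BC·A·BC·A·B·BC·BC·A
    A ↦ B
    B ↦ BC
    C ↦ A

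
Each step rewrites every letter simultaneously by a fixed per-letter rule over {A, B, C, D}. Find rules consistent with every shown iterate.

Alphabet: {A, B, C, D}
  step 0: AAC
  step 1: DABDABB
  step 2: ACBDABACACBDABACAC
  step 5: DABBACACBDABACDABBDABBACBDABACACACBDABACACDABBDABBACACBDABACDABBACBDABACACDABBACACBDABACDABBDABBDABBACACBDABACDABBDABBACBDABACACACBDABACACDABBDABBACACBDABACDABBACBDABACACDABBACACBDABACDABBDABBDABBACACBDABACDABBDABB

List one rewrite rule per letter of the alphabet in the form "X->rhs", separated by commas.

A->DAB, B->AC, C->B, D->ACB

  step 1 ⇒ step 2: DABDABB ⇒ ACB·DAB·AC·ACB·DAB·AC·AC
    A ↦ DAB
    B ↦ AC
    D ↦ ACB
  step 0 ⇒ step 1: AAC ⇒ DAB·DAB·B
    C ↦ B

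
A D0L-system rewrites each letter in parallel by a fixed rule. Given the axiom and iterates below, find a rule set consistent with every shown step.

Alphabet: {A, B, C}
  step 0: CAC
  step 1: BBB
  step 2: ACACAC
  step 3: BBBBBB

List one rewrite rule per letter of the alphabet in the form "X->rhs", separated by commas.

A->B, B->AC, C->B

  step 2 ⇒ step 3: ACACAC ⇒ B·B·B·B·B·B
    A ↦ B
    C ↦ B
  step 1 ⇒ step 2: BBB ⇒ AC·AC·AC
    B ↦ AC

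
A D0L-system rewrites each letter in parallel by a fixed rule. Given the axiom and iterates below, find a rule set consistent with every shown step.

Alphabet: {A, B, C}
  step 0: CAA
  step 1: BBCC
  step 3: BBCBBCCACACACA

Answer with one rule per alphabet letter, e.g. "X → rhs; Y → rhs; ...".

A->C, B->CA, C->BB

  step 0 ⇒ step 1: CAA ⇒ BB·C·C
    A ↦ C
    C ↦ BB
    B ↦ CA  (constrained at step 1)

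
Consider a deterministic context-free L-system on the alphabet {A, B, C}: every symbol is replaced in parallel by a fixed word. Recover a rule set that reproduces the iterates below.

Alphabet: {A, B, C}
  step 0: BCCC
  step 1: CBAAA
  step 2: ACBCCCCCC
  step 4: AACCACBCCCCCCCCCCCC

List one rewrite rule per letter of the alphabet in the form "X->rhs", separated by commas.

A->CC, B->CB, C->A

  step 1 ⇒ step 2: CBAAA ⇒ A·CB·CC·CC·CC
    A ↦ CC
    B ↦ CB
    C ↦ A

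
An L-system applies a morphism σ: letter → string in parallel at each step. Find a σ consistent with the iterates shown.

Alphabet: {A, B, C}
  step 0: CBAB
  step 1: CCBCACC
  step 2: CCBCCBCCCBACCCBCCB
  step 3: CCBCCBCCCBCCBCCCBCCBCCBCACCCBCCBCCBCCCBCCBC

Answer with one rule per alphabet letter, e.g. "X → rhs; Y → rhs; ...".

A->AC, B->C, C->CCB

  step 2 ⇒ step 3: CCBCCBCCCBACCCBCCB ⇒ CCB·CCB·C·CCB·CCB·C·CCB·CCB·CCB·C·AC·CCB·CCB·CCB·C·CCB·CCB·C
    A ↦ AC
    B ↦ C
    C ↦ CCB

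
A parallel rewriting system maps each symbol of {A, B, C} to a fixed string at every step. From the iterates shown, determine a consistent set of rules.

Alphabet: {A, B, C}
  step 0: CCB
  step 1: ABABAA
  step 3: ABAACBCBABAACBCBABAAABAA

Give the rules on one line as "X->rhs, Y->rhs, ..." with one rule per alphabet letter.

  step 0 ⇒ step 1: CCB ⇒ AB·AB·AA
    B ↦ AA
    C ↦ AB
    A ↦ CB  (constrained at step 1)

A->CB, B->AA, C->AB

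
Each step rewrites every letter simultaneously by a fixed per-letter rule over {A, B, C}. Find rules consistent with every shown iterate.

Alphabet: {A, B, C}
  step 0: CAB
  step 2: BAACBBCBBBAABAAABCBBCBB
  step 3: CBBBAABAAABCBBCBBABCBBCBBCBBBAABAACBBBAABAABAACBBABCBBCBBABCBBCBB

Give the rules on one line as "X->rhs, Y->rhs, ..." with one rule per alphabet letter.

  step 2 ⇒ step 3: BAACBBCBBBAABAAABCBBCBB ⇒ CBB·BAA·BAA·AB·CBB·CBB·AB·CBB·CBB·CBB·BAA·BAA·CBB·BAA·BAA·BAA·CBB·AB·CBB·CBB·AB·CBB·CBB
    A ↦ BAA
    B ↦ CBB
    C ↦ AB

A->BAA, B->CBB, C->AB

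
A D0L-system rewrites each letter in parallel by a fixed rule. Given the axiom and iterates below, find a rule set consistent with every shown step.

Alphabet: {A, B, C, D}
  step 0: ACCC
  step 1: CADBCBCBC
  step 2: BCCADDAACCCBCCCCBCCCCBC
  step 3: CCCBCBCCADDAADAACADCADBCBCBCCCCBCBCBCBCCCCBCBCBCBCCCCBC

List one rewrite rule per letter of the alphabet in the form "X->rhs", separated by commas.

  step 2 ⇒ step 3: BCCADDAACCCBCCCCBCCCCBC ⇒ CCC·BC·BC·CAD·DAA·DAA·CAD·CAD·BC·BC·BC·CCC·BC·BC·BC·BC·CCC·BC·BC·BC·BC·CCC·BC
    A ↦ CAD
    B ↦ CCC
    C ↦ BC
    D ↦ DAA

A->CAD, B->CCC, C->BC, D->DAA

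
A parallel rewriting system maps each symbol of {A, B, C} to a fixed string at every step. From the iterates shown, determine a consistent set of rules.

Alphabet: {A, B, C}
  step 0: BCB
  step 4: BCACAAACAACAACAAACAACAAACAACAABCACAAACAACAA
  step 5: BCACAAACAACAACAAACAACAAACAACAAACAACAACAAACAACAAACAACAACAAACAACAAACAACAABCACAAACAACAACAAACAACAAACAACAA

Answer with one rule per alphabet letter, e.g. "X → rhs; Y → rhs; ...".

A->CAA, B->BC, C->A

  step 4 ⇒ step 5: BCACAAACAACAACAAACAACAAACAACAABCACAAACAACAA ⇒ BC·A·CAA·A·CAA·CAA·CAA·A·CAA·CAA·A·CAA·CAA·A·CAA·CAA·CAA·A·CAA·CAA·A·CAA·CAA·CAA·A·CAA·CAA·A·CAA·CAA·BC·A·CAA·A·CAA·CAA·CAA·A·CAA·CAA·A·CAA·CAA
    A ↦ CAA
    B ↦ BC
    C ↦ A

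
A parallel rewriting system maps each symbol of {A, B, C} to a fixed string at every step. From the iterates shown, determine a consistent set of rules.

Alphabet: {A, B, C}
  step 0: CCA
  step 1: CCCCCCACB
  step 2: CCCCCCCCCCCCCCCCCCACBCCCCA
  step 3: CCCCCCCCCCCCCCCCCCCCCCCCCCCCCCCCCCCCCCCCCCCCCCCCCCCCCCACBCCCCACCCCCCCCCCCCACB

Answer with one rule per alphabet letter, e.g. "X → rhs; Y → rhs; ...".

A->ACB, B->CA, C->CCC

  step 2 ⇒ step 3: CCCCCCCCCCCCCCCCCCACBCCCCA ⇒ CCC·CCC·CCC·CCC·CCC·CCC·CCC·CCC·CCC·CCC·CCC·CCC·CCC·CCC·CCC·CCC·CCC·CCC·ACB·CCC·CA·CCC·CCC·CCC·CCC·ACB
    A ↦ ACB
    B ↦ CA
    C ↦ CCC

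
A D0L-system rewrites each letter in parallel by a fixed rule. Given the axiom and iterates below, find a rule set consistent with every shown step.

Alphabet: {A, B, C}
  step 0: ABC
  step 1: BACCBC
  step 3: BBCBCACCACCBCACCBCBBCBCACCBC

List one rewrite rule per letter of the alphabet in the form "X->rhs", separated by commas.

A->B, B->ACC, C->BC

  step 0 ⇒ step 1: ABC ⇒ B·ACC·BC
    A ↦ B
    B ↦ ACC
    C ↦ BC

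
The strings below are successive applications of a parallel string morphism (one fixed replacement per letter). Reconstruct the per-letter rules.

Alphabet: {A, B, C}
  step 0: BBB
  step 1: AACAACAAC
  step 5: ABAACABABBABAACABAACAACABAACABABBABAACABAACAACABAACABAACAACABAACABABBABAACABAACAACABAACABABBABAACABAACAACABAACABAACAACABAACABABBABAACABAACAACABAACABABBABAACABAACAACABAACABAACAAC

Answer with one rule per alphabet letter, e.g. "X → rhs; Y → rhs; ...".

A->AB, B->AAC, C->B

  step 0 ⇒ step 1: BBB ⇒ AAC·AAC·AAC
    B ↦ AAC
    A ↦ AB  (constrained at step 1)
    C ↦ B  (constrained at step 1)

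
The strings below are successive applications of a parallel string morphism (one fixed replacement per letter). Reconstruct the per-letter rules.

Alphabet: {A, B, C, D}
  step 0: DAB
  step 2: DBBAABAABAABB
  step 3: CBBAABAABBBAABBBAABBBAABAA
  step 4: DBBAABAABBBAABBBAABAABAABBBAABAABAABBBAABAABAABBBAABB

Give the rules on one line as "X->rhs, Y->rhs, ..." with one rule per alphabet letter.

A->B, B->BAA, C->DB, D->CB

  step 3 ⇒ step 4: CBBAABAABBBAABBBAABBBAABAA ⇒ DB·BAA·BAA·B·B·BAA·B·B·BAA·BAA·BAA·B·B·BAA·BAA·BAA·B·B·BAA·BAA·BAA·B·B·BAA·B·B
    A ↦ B
    B ↦ BAA
    C ↦ DB
  step 2 ⇒ step 3: DBBAABAABAABB ⇒ CB·BAA·BAA·B·B·BAA·B·B·BAA·B·B·BAA·BAA
    D ↦ CB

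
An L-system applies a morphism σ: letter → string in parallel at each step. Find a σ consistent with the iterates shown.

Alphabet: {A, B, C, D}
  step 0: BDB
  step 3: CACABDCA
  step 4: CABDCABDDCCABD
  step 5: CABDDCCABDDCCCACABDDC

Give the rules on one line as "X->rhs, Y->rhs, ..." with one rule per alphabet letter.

  step 4 ⇒ step 5: CABDCABDDCCABD ⇒ CA·BD·D·C·CA·BD·D·C·C·CA·CA·BD·D·C
    A ↦ BD
    B ↦ D
    C ↦ CA
    D ↦ C

A->BD, B->D, C->CA, D->C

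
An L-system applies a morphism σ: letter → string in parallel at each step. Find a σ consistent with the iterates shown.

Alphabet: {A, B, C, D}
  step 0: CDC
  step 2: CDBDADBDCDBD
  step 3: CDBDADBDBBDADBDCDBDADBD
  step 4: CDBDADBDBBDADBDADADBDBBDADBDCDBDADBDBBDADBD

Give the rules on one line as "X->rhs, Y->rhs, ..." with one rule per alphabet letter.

  step 3 ⇒ step 4: CDBDADBDBBDADBDCDBDADBD ⇒ CD·BD·AD·BD·B·BD·AD·BD·AD·AD·BD·B·BD·AD·BD·CD·BD·AD·BD·B·BD·AD·BD
    A ↦ B
    B ↦ AD
    C ↦ CD
    D ↦ BD

A->B, B->AD, C->CD, D->BD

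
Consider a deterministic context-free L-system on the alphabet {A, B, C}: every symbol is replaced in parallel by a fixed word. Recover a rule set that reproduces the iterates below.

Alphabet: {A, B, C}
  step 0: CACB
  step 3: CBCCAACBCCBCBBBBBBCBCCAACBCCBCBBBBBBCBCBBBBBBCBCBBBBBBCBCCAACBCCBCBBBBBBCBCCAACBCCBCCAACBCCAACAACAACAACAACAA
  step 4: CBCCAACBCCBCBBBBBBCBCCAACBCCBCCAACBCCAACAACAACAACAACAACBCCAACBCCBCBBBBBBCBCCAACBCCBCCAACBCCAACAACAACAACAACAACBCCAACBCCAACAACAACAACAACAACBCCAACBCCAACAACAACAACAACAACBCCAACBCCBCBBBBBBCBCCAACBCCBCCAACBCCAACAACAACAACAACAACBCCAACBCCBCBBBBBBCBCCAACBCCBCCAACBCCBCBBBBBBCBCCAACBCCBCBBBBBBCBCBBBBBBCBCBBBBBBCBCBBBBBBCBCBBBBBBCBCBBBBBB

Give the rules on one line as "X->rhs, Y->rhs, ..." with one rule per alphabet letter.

A->BBB, B->CAA, C->CBC

  step 3 ⇒ step 4: CBCCAACBCCBCBBBBBBCBCCAACBCCBCBBBBBBCBCBBBBBBCBCBBBBBBCBCCAACBCCBCBBBBBBCBCCAACBCCBCCAACBCCAACAACAACAACAACAA ⇒ CBC·CAA·CBC·CBC·BBB·BBB·CBC·CAA·CBC·CBC·CAA·CBC·CAA·CAA·CAA·CAA·CAA·CAA·CBC·CAA·CBC·CBC·BBB·BBB·CBC·CAA·CBC·CBC·CAA·CBC·CAA·CAA·CAA·CAA·CAA·CAA·CBC·CAA·CBC·CAA·CAA·CAA·CAA·CAA·CAA·CBC·CAA·CBC·CAA·CAA·CAA·CAA·CAA·CAA·CBC·CAA·CBC·CBC·BBB·BBB·CBC·CAA·CBC·CBC·CAA·CBC·CAA·CAA·CAA·CAA·CAA·CAA·CBC·CAA·CBC·CBC·BBB·BBB·CBC·CAA·CBC·CBC·CAA·CBC·CBC·BBB·BBB·CBC·CAA·CBC·CBC·BBB·BBB·CBC·BBB·BBB·CBC·BBB·BBB·CBC·BBB·BBB·CBC·BBB·BBB·CBC·BBB·BBB
    A ↦ BBB
    B ↦ CAA
    C ↦ CBC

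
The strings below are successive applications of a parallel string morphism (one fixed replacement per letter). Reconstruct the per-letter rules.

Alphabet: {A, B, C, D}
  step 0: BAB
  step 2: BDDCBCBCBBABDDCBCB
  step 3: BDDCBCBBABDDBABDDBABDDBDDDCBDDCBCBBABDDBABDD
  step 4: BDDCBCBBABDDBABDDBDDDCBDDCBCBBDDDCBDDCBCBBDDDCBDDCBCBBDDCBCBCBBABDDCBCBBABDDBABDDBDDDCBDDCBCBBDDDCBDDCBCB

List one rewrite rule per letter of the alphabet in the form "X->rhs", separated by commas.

A->DC, B->BDD, C->BA, D->CB

  step 3 ⇒ step 4: BDDCBCBBABDDBABDDBABDDBDDDCBDDCBCBBABDDBABDD ⇒ BDD·CB·CB·BA·BDD·BA·BDD·BDD·DC·BDD·CB·CB·BDD·DC·BDD·CB·CB·BDD·DC·BDD·CB·CB·BDD·CB·CB·CB·BA·BDD·CB·CB·BA·BDD·BA·BDD·BDD·DC·BDD·CB·CB·BDD·DC·BDD·CB·CB
    A ↦ DC
    B ↦ BDD
    C ↦ BA
    D ↦ CB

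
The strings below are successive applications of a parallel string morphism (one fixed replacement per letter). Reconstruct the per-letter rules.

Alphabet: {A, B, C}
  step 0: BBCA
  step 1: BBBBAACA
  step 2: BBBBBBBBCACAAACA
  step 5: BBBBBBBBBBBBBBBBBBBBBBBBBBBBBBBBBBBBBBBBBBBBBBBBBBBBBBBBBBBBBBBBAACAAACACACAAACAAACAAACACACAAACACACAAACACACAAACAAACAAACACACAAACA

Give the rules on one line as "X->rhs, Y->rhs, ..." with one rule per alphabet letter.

  step 1 ⇒ step 2: BBBBAACA ⇒ BB·BB·BB·BB·CA·CA·AA·CA
    A ↦ CA
    B ↦ BB
    C ↦ AA

A->CA, B->BB, C->AA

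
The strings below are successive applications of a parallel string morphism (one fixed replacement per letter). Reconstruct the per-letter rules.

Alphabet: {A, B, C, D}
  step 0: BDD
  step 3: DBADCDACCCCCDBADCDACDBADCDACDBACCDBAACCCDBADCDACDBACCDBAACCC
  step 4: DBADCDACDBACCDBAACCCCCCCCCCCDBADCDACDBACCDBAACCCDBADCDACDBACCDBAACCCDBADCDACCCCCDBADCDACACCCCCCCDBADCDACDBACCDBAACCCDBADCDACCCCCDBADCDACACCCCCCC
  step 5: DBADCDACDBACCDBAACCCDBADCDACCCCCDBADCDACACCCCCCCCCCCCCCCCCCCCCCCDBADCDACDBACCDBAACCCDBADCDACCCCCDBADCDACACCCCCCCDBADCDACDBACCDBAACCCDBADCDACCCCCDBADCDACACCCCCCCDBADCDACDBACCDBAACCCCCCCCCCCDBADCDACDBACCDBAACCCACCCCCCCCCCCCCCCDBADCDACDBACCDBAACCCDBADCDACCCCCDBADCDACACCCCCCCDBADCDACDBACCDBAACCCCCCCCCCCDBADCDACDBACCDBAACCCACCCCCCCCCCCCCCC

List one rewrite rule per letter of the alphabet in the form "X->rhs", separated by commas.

  step 4 ⇒ step 5: DBADCDACDBACCDBAACCCCCCCCCCCDBADCDACDBACCDBAACCCDBADCDACDBACCDBAACCCDBADCDACCCCCDBADCDACACCCCCCCDBADCDACDBACCDBAACCCDBADCDACCCCCDBADCDACACCCCCCC ⇒ DBA·DCD·AC·DBA·CC·DBA·AC·CC·DBA·DCD·AC·CC·CC·DBA·DCD·AC·AC·CC·CC·CC·CC·CC·CC·CC·CC·CC·CC·CC·DBA·DCD·AC·DBA·CC·DBA·AC·CC·DBA·DCD·AC·CC·CC·DBA·DCD·AC·AC·CC·CC·CC·DBA·DCD·AC·DBA·CC·DBA·AC·CC·DBA·DCD·AC·CC·CC·DBA·DCD·AC·AC·CC·CC·CC·DBA·DCD·AC·DBA·CC·DBA·AC·CC·CC·CC·CC·CC·DBA·DCD·AC·DBA·CC·DBA·AC·CC·AC·CC·CC·CC·CC·CC·CC·CC·DBA·DCD·AC·DBA·CC·DBA·AC·CC·DBA·DCD·AC·CC·CC·DBA·DCD·AC·AC·CC·CC·CC·DBA·DCD·AC·DBA·CC·DBA·AC·CC·CC·CC·CC·CC·DBA·DCD·AC·DBA·CC·DBA·AC·CC·AC·CC·CC·CC·CC·CC·CC·CC
    A ↦ AC
    B ↦ DCD
    C ↦ CC
    D ↦ DBA

A->AC, B->DCD, C->CC, D->DBA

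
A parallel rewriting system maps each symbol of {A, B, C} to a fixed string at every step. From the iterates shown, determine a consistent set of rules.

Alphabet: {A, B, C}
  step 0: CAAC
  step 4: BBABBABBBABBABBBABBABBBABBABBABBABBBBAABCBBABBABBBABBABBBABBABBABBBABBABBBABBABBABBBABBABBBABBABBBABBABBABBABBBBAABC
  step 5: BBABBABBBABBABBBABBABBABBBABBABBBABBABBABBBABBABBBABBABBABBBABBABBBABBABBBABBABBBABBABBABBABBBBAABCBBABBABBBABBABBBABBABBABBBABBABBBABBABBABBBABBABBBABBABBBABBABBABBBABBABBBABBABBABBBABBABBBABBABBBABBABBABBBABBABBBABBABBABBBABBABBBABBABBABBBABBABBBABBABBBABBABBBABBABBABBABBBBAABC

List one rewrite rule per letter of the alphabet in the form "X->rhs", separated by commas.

A->B, B->BBA, C->ABC

  step 4 ⇒ step 5: BBABBABBBABBABBBABBABBBABBABBABBABBBBAABCBBABBABBBABBABBBABBABBABBBABBABBBABBABBABBBABBABBBABBABBBABBABBABBABBBBAABC ⇒ BBA·BBA·B·BBA·BBA·B·BBA·BBA·BBA·B·BBA·BBA·B·BBA·BBA·BBA·B·BBA·BBA·B·BBA·BBA·BBA·B·BBA·BBA·B·BBA·BBA·B·BBA·BBA·B·BBA·BBA·BBA·BBA·B·B·BBA·ABC·BBA·BBA·B·BBA·BBA·B·BBA·BBA·BBA·B·BBA·BBA·B·BBA·BBA·BBA·B·BBA·BBA·B·BBA·BBA·B·BBA·BBA·BBA·B·BBA·BBA·B·BBA·BBA·BBA·B·BBA·BBA·B·BBA·BBA·B·BBA·BBA·BBA·B·BBA·BBA·B·BBA·BBA·BBA·B·BBA·BBA·B·BBA·BBA·BBA·B·BBA·BBA·B·BBA·BBA·B·BBA·BBA·B·BBA·BBA·BBA·BBA·B·B·BBA·ABC
    A ↦ B
    B ↦ BBA
    C ↦ ABC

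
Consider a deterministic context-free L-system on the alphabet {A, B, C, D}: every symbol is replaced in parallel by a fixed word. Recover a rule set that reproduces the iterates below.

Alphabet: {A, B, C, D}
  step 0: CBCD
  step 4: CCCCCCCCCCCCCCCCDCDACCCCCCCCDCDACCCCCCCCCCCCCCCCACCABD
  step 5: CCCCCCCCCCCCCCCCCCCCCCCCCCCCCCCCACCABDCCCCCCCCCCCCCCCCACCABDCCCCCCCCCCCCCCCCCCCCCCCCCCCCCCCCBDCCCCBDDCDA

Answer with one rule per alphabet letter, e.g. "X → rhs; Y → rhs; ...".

A->BD, B->DCD, C->CC, D->A

  step 4 ⇒ step 5: CCCCCCCCCCCCCCCCDCDACCCCCCCCDCDACCCCCCCCCCCCCCCCACCABD ⇒ CC·CC·CC·CC·CC·CC·CC·CC·CC·CC·CC·CC·CC·CC·CC·CC·A·CC·A·BD·CC·CC·CC·CC·CC·CC·CC·CC·A·CC·A·BD·CC·CC·CC·CC·CC·CC·CC·CC·CC·CC·CC·CC·CC·CC·CC·CC·BD·CC·CC·BD·DCD·A
    A ↦ BD
    B ↦ DCD
    C ↦ CC
    D ↦ A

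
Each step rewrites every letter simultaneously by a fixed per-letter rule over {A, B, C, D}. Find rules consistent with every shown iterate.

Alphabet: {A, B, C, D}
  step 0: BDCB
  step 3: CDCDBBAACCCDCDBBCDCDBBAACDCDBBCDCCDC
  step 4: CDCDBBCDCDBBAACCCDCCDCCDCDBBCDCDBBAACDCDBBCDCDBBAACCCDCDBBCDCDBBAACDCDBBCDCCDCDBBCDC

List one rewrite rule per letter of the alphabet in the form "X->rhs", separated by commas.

  step 3 ⇒ step 4: CDCDBBAACCCDCDBBCDCDBBAACDCDBBCDCCDC ⇒ CDC·DBB·CDC·DBB·A·A·C·C·CDC·CDC·CDC·DBB·CDC·DBB·A·A·CDC·DBB·CDC·DBB·A·A·C·C·CDC·DBB·CDC·DBB·A·A·CDC·DBB·CDC·CDC·DBB·CDC
    A ↦ C
    B ↦ A
    C ↦ CDC
    D ↦ DBB

A->C, B->A, C->CDC, D->DBB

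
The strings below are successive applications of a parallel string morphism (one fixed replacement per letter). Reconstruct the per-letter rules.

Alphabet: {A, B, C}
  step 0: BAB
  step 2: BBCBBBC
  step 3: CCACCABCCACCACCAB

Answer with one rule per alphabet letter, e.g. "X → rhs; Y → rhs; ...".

A->C, B->CCA, C->B

  step 2 ⇒ step 3: BBCBBBC ⇒ CCA·CCA·B·CCA·CCA·CCA·B
    B ↦ CCA
    C ↦ B
    A ↦ C  (constrained at step 0)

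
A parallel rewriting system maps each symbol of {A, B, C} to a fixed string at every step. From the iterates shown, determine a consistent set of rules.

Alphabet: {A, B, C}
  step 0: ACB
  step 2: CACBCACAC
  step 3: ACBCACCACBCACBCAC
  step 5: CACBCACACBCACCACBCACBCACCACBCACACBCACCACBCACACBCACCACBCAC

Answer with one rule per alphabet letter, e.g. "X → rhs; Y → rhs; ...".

A->BC, B->C, C->AC

  step 2 ⇒ step 3: CACBCACAC ⇒ AC·BC·AC·C·AC·BC·AC·BC·AC
    A ↦ BC
    B ↦ C
    C ↦ AC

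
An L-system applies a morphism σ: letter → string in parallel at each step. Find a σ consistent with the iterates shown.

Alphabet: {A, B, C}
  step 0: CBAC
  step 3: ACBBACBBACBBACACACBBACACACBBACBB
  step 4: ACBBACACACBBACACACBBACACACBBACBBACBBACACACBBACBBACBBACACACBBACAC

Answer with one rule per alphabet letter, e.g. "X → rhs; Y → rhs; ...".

A->AC, B->AC, C->BB

  step 3 ⇒ step 4: ACBBACBBACBBACACACBBACACACBBACBB ⇒ AC·BB·AC·AC·AC·BB·AC·AC·AC·BB·AC·AC·AC·BB·AC·BB·AC·BB·AC·AC·AC·BB·AC·BB·AC·BB·AC·AC·AC·BB·AC·AC
    A ↦ AC
    B ↦ AC
    C ↦ BB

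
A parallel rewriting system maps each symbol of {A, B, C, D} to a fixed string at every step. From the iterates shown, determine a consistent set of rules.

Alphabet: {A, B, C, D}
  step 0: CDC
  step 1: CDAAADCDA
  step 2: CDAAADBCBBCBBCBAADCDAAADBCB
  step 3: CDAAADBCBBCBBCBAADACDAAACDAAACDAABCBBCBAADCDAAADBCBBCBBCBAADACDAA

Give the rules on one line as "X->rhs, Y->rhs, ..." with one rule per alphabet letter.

  step 2 ⇒ step 3: CDAAADBCBBCBBCBAADCDAAADBCB ⇒ CDA·AAD·BCB·BCB·BCB·AAD·A·CDA·A·A·CDA·A·A·CDA·A·BCB·BCB·AAD·CDA·AAD·BCB·BCB·BCB·AAD·A·CDA·A
    A ↦ BCB
    B ↦ A
    C ↦ CDA
    D ↦ AAD

A->BCB, B->A, C->CDA, D->AAD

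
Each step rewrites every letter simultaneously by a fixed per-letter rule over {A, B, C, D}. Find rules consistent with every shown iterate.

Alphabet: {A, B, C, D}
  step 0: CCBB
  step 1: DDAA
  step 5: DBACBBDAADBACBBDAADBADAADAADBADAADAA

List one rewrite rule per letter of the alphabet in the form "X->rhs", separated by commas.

A->CBB, B->A, C->D, D->DB

  step 0 ⇒ step 1: CCBB ⇒ D·D·A·A
    B ↦ A
    C ↦ D
    A ↦ CBB  (constrained at step 1)
    D ↦ DB  (constrained at step 1)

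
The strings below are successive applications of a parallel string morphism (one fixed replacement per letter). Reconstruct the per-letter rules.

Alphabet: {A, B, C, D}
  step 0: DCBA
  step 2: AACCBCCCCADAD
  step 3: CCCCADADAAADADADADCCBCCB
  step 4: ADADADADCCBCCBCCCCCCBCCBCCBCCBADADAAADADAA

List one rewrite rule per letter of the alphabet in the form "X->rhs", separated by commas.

A->CC, B->AA, C->AD, D->B

  step 3 ⇒ step 4: CCCCADADAAADADADADCCBCCB ⇒ AD·AD·AD·AD·CC·B·CC·B·CC·CC·CC·B·CC·B·CC·B·CC·B·AD·AD·AA·AD·AD·AA
    A ↦ CC
    B ↦ AA
    C ↦ AD
    D ↦ B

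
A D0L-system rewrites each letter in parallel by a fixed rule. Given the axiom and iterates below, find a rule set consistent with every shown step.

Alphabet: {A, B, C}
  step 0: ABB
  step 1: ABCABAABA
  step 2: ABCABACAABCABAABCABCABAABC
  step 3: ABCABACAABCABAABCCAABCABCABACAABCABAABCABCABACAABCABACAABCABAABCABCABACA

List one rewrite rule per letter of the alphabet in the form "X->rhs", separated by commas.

  step 2 ⇒ step 3: ABCABACAABCABAABCABCABAABC ⇒ ABC·ABA·CA·ABC·ABA·ABC·CA·ABC·ABC·ABA·CA·ABC·ABA·ABC·ABC·ABA·CA·ABC·ABA·CA·ABC·ABA·ABC·ABC·ABA·CA
    A ↦ ABC
    B ↦ ABA
    C ↦ CA

A->ABC, B->ABA, C->CA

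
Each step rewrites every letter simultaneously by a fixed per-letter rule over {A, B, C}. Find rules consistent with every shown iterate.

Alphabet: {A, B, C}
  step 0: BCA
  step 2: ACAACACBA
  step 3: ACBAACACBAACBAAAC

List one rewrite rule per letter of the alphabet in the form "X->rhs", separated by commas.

  step 2 ⇒ step 3: ACAACACBA ⇒ AC·BA·AC·AC·BA·AC·BA·A·AC
    A ↦ AC
    B ↦ A
    C ↦ BA

A->AC, B->A, C->BA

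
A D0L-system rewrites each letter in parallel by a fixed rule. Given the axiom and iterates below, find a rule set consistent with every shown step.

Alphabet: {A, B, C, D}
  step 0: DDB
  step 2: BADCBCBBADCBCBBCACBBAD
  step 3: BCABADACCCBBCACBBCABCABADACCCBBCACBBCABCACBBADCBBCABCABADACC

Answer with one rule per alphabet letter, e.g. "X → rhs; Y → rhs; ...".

  step 2 ⇒ step 3: BADCBCBBADCBCBBCACBBAD ⇒ BCA·BAD·ACC·CB·BCA·CB·BCA·BCA·BAD·ACC·CB·BCA·CB·BCA·BCA·CB·BAD·CB·BCA·BCA·BAD·ACC
    A ↦ BAD
    B ↦ BCA
    C ↦ CB
    D ↦ ACC

A->BAD, B->BCA, C->CB, D->ACC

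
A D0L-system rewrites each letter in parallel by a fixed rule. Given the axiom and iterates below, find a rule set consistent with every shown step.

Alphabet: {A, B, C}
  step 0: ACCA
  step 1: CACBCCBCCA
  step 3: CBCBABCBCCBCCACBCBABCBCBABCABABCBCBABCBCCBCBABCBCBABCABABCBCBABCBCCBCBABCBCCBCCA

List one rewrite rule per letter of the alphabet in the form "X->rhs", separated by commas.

  step 0 ⇒ step 1: ACCA ⇒ CA·CBC·CBC·CA
    A ↦ CA
    C ↦ CBC
    B ↦ BAB  (constrained at step 1)

A->CA, B->BAB, C->CBC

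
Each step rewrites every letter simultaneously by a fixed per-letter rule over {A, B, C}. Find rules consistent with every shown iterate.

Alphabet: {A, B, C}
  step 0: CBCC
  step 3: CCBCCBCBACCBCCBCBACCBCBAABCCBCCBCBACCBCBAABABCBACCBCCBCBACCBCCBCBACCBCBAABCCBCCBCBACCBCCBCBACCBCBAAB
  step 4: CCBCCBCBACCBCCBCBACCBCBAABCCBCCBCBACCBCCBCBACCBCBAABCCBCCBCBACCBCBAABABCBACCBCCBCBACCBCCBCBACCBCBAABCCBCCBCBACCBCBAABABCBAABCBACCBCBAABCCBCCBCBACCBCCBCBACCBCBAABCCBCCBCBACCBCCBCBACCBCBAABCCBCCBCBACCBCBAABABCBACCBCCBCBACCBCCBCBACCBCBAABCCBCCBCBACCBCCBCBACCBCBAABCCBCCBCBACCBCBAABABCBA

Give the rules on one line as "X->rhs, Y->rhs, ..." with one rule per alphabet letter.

  step 3 ⇒ step 4: CCBCCBCBACCBCCBCBACCBCBAABCCBCCBCBACCBCBAABABCBACCBCCBCBACCBCCBCBACCBCBAABCCBCCBCBACCBCCBCBACCBCBAAB ⇒ CCB·CCB·CBA·CCB·CCB·CBA·CCB·CBA·AB·CCB·CCB·CBA·CCB·CCB·CBA·CCB·CBA·AB·CCB·CCB·CBA·CCB·CBA·AB·AB·CBA·CCB·CCB·CBA·CCB·CCB·CBA·CCB·CBA·AB·CCB·CCB·CBA·CCB·CBA·AB·AB·CBA·AB·CBA·CCB·CBA·AB·CCB·CCB·CBA·CCB·CCB·CBA·CCB·CBA·AB·CCB·CCB·CBA·CCB·CCB·CBA·CCB·CBA·AB·CCB·CCB·CBA·CCB·CBA·AB·AB·CBA·CCB·CCB·CBA·CCB·CCB·CBA·CCB·CBA·AB·CCB·CCB·CBA·CCB·CCB·CBA·CCB·CBA·AB·CCB·CCB·CBA·CCB·CBA·AB·AB·CBA
    A ↦ AB
    B ↦ CBA
    C ↦ CCB

A->AB, B->CBA, C->CCB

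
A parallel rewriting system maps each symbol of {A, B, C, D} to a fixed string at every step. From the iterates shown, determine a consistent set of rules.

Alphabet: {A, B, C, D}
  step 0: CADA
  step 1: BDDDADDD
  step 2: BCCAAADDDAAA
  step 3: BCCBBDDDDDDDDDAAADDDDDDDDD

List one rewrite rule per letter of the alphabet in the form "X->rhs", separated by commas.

A->DDD, B->BCC, C->B, D->A

  step 2 ⇒ step 3: BCCAAADDDAAA ⇒ BCC·B·B·DDD·DDD·DDD·A·A·A·DDD·DDD·DDD
    A ↦ DDD
    B ↦ BCC
    C ↦ B
    D ↦ A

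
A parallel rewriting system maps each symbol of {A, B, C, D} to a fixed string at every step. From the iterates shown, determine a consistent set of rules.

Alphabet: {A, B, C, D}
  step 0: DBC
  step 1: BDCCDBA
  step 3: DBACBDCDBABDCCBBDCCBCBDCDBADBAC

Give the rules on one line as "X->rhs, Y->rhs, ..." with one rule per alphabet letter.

A->B, B->C, C->DBA, D->BDC

  step 0 ⇒ step 1: DBC ⇒ BDC·C·DBA
    B ↦ C
    C ↦ DBA
    D ↦ BDC
    A ↦ B  (constrained at step 1)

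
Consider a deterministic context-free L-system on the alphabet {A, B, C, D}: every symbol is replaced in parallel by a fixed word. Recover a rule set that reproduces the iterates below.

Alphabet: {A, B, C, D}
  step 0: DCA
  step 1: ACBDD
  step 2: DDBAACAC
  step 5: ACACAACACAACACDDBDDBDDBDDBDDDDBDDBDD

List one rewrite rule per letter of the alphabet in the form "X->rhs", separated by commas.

A->DD, B->A, C->B, D->AC

  step 1 ⇒ step 2: ACBDD ⇒ DD·B·A·AC·AC
    A ↦ DD
    B ↦ A
    C ↦ B
    D ↦ AC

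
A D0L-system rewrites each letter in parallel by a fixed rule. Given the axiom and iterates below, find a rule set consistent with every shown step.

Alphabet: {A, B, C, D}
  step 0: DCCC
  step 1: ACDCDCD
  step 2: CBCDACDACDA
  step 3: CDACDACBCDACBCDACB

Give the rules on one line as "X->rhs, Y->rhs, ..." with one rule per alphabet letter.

  step 2 ⇒ step 3: CBCDACDACDA ⇒ CD·A·CD·A·CB·CD·A·CB·CD·A·CB
    A ↦ CB
    B ↦ A
    C ↦ CD
    D ↦ A

A->CB, B->A, C->CD, D->A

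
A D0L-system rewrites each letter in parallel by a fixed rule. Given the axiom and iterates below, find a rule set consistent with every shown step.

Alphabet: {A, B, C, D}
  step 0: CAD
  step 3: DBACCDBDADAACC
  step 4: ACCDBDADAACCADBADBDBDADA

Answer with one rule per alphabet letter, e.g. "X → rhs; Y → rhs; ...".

A->DB, B->CC, C->DA, D->A

  step 3 ⇒ step 4: DBACCDBDADAACC ⇒ A·CC·DB·DA·DA·A·CC·A·DB·A·DB·DB·DA·DA
    A ↦ DB
    B ↦ CC
    C ↦ DA
    D ↦ A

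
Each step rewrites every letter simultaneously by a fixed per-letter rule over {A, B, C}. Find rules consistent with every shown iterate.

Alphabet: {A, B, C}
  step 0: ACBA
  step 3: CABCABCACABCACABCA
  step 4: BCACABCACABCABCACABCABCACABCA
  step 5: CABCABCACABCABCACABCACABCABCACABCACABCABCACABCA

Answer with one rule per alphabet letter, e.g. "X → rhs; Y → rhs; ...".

  step 4 ⇒ step 5: BCACABCACABCABCACABCABCACABCA ⇒ CA·B·CA·B·CA·CA·B·CA·B·CA·CA·B·CA·CA·B·CA·B·CA·CA·B·CA·CA·B·CA·B·CA·CA·B·CA
    A ↦ CA
    B ↦ CA
    C ↦ B

A->CA, B->CA, C->B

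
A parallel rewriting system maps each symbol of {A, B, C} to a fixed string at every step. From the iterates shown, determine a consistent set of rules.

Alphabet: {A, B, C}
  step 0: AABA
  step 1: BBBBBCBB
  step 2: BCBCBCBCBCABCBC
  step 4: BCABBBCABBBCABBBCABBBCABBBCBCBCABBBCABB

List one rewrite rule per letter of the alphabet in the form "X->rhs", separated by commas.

  step 1 ⇒ step 2: BBBBBCBB ⇒ BC·BC·BC·BC·BC·A·BC·BC
    B ↦ BC
    C ↦ A
  step 0 ⇒ step 1: AABA ⇒ BB·BB·BC·BB
    A ↦ BB

A->BB, B->BC, C->A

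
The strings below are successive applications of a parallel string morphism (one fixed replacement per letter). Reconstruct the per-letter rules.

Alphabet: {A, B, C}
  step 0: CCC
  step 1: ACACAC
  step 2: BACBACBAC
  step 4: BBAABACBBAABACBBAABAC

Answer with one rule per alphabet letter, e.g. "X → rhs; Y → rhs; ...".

  step 1 ⇒ step 2: ACACAC ⇒ B·AC·B·AC·B·AC
    A ↦ B
    C ↦ AC
    B ↦ AA  (constrained at step 2)

A->B, B->AA, C->AC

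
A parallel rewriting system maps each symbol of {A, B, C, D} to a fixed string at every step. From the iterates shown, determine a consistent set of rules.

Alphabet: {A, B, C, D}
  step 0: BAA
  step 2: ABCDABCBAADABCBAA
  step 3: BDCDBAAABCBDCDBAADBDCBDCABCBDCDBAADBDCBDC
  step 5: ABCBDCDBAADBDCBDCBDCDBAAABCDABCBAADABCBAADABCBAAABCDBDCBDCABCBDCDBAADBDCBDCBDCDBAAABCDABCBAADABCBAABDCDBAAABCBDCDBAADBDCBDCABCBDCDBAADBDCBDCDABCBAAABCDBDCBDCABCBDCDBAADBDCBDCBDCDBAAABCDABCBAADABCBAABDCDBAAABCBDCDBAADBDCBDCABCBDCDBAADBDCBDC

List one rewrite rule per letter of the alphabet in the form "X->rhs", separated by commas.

  step 2 ⇒ step 3: ABCDABCBAADABCBAA ⇒ BDC·D·BAA·ABC·BDC·D·BAA·D·BDC·BDC·ABC·BDC·D·BAA·D·BDC·BDC
    A ↦ BDC
    B ↦ D
    C ↦ BAA
    D ↦ ABC

A->BDC, B->D, C->BAA, D->ABC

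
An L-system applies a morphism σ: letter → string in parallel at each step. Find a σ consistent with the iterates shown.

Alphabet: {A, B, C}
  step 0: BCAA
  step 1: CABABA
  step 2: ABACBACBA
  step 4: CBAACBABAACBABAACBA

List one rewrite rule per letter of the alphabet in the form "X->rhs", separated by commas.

  step 1 ⇒ step 2: CABABA ⇒ A·BA·C·BA·C·BA
    A ↦ BA
    B ↦ C
    C ↦ A

A->BA, B->C, C->A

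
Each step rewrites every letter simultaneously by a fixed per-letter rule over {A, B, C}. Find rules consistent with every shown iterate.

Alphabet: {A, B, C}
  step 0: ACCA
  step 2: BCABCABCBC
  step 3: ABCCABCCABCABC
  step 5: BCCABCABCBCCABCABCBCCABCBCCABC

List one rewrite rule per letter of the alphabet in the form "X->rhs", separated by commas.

  step 2 ⇒ step 3: BCABCABCBC ⇒ A·BC·C·A·BC·C·A·BC·A·BC
    A ↦ C
    B ↦ A
    C ↦ BC

A->C, B->A, C->BC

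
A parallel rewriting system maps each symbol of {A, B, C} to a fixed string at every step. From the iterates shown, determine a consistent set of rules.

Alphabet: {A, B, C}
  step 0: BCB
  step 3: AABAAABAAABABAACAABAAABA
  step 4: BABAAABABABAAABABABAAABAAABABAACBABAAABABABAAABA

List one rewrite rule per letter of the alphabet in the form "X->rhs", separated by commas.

  step 3 ⇒ step 4: AABAAABAAABABAACAABAAABA ⇒ BA·BA·AA·BA·BA·BA·AA·BA·BA·BA·AA·BA·AA·BA·BA·AC·BA·BA·AA·BA·BA·BA·AA·BA
    A ↦ BA
    B ↦ AA
    C ↦ AC

A->BA, B->AA, C->AC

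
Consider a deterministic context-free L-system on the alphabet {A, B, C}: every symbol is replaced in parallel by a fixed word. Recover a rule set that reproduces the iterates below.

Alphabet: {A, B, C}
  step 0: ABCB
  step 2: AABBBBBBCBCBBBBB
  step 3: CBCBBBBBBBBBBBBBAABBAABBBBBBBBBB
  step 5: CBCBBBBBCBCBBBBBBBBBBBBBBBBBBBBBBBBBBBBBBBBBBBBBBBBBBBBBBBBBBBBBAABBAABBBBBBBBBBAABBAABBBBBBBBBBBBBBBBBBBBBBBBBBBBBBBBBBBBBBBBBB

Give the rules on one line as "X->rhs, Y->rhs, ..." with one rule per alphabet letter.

  step 2 ⇒ step 3: AABBBBBBCBCBBBBB ⇒ CB·CB·BB·BB·BB·BB·BB·BB·AA·BB·AA·BB·BB·BB·BB·BB
    A ↦ CB
    B ↦ BB
    C ↦ AA

A->CB, B->BB, C->AA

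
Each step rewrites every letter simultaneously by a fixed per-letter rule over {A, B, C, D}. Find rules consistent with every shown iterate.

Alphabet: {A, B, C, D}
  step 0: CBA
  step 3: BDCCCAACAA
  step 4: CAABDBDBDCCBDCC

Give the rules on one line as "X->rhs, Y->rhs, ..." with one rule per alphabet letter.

A->C, B->C, C->BD, D->AA

  step 3 ⇒ step 4: BDCCCAACAA ⇒ C·AA·BD·BD·BD·C·C·BD·C·C
    A ↦ C
    B ↦ C
    C ↦ BD
    D ↦ AA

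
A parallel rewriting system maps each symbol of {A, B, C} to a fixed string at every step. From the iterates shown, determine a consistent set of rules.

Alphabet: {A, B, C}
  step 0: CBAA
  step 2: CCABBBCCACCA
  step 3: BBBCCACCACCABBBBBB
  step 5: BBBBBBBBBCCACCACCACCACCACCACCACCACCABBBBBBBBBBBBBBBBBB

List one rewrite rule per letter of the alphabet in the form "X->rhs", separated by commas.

A->B, B->CCA, C->B

  step 2 ⇒ step 3: CCABBBCCACCA ⇒ B·B·B·CCA·CCA·CCA·B·B·B·B·B·B
    A ↦ B
    B ↦ CCA
    C ↦ B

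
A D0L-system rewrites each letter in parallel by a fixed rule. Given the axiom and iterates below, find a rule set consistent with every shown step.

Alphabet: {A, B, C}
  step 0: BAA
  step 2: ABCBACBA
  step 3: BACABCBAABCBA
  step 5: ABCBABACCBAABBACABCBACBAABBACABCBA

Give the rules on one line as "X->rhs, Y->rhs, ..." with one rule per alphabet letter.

  step 2 ⇒ step 3: ABCBACBA ⇒ BA·C·AB·C·BA·AB·C·BA
    A ↦ BA
    B ↦ C
    C ↦ AB

A->BA, B->C, C->AB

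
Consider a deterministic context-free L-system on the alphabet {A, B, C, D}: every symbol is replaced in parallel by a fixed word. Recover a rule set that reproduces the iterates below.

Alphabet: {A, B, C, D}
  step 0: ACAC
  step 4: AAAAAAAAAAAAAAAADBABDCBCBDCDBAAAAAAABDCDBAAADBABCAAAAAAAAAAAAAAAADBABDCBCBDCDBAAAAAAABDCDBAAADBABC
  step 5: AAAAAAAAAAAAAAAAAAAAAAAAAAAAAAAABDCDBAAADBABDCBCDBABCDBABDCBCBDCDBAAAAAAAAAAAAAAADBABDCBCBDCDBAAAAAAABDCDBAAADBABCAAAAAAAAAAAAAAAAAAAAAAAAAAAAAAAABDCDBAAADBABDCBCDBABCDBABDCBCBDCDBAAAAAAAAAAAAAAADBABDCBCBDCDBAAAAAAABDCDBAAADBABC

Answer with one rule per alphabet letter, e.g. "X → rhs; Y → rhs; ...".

A->AA, B->DBA, C->BC, D->BDC

  step 4 ⇒ step 5: AAAAAAAAAAAAAAAADBABDCBCBDCDBAAAAAAABDCDBAAADBABCAAAAAAAAAAAAAAAADBABDCBCBDCDBAAAAAAABDCDBAAADBABC ⇒ AA·AA·AA·AA·AA·AA·AA·AA·AA·AA·AA·AA·AA·AA·AA·AA·BDC·DBA·AA·DBA·BDC·BC·DBA·BC·DBA·BDC·BC·BDC·DBA·AA·AA·AA·AA·AA·AA·AA·DBA·BDC·BC·BDC·DBA·AA·AA·AA·BDC·DBA·AA·DBA·BC·AA·AA·AA·AA·AA·AA·AA·AA·AA·AA·AA·AA·AA·AA·AA·AA·BDC·DBA·AA·DBA·BDC·BC·DBA·BC·DBA·BDC·BC·BDC·DBA·AA·AA·AA·AA·AA·AA·AA·DBA·BDC·BC·BDC·DBA·AA·AA·AA·BDC·DBA·AA·DBA·BC
    A ↦ AA
    B ↦ DBA
    C ↦ BC
    D ↦ BDC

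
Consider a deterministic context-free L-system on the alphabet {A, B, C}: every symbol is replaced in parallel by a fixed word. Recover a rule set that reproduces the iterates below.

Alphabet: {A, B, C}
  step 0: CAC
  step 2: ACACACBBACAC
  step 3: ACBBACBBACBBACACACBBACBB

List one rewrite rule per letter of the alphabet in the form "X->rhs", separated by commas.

A->AC, B->AC, C->BB

  step 2 ⇒ step 3: ACACACBBACAC ⇒ AC·BB·AC·BB·AC·BB·AC·AC·AC·BB·AC·BB
    A ↦ AC
    B ↦ AC
    C ↦ BB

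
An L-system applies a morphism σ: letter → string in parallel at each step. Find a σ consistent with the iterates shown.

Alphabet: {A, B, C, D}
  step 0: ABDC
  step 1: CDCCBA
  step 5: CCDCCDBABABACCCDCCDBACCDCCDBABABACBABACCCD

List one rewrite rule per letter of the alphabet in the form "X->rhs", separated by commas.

A->CD, B->C, C->BA, D->C

  step 0 ⇒ step 1: ABDC ⇒ CD·C·C·BA
    A ↦ CD
    B ↦ C
    C ↦ BA
    D ↦ C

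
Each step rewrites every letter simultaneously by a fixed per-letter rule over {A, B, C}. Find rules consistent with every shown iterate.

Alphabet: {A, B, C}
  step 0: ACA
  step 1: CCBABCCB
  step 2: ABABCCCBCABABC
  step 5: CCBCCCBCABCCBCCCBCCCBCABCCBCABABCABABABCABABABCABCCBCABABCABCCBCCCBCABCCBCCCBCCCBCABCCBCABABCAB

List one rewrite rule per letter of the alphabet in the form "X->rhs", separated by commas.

A->CCB, B->C, C->AB

  step 1 ⇒ step 2: CCBABCCB ⇒ AB·AB·C·CCB·C·AB·AB·C
    A ↦ CCB
    B ↦ C
    C ↦ AB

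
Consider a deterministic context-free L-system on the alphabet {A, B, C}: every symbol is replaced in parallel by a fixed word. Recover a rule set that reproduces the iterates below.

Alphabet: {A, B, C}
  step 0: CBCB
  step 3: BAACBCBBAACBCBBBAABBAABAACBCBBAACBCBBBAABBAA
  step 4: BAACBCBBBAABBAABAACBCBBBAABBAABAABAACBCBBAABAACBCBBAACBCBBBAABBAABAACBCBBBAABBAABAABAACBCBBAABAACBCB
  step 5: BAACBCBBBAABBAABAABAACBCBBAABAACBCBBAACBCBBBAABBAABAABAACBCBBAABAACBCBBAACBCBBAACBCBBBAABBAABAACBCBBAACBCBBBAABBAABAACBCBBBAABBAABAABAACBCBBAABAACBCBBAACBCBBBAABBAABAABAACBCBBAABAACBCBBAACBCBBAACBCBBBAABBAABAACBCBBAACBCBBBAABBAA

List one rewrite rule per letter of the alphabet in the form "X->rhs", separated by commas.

  step 4 ⇒ step 5: BAACBCBBBAABBAABAACBCBBBAABBAABAABAACBCBBAABAACBCBBAACBCBBBAABBAABAACBCBBBAABBAABAABAACBCBBAABAACBCB ⇒ BAA·CB·CB·B·BAA·B·BAA·BAA·BAA·CB·CB·BAA·BAA·CB·CB·BAA·CB·CB·B·BAA·B·BAA·BAA·BAA·CB·CB·BAA·BAA·CB·CB·BAA·CB·CB·BAA·CB·CB·B·BAA·B·BAA·BAA·CB·CB·BAA·CB·CB·B·BAA·B·BAA·BAA·CB·CB·B·BAA·B·BAA·BAA·BAA·CB·CB·BAA·BAA·CB·CB·BAA·CB·CB·B·BAA·B·BAA·BAA·BAA·CB·CB·BAA·BAA·CB·CB·BAA·CB·CB·BAA·CB·CB·B·BAA·B·BAA·BAA·CB·CB·BAA·CB·CB·B·BAA·B·BAA
    A ↦ CB
    B ↦ BAA
    C ↦ B

A->CB, B->BAA, C->B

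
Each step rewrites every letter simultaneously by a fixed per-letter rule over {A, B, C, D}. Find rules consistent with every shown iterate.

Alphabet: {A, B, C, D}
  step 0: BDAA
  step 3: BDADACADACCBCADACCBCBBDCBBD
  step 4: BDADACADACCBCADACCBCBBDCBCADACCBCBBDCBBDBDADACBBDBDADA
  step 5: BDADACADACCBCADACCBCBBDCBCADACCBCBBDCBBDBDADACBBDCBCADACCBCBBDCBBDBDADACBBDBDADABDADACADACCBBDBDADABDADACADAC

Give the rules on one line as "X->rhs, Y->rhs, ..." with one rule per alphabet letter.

A->C, B->BD, C->CB, D->ADA

  step 4 ⇒ step 5: BDADACADACCBCADACCBCBBDCBCADACCBCBBDCBBDBDADACBBDBDADA ⇒ BD·ADA·C·ADA·C·CB·C·ADA·C·CB·CB·BD·CB·C·ADA·C·CB·CB·BD·CB·BD·BD·ADA·CB·BD·CB·C·ADA·C·CB·CB·BD·CB·BD·BD·ADA·CB·BD·BD·ADA·BD·ADA·C·ADA·C·CB·BD·BD·ADA·BD·ADA·C·ADA·C
    A ↦ C
    B ↦ BD
    C ↦ CB
    D ↦ ADA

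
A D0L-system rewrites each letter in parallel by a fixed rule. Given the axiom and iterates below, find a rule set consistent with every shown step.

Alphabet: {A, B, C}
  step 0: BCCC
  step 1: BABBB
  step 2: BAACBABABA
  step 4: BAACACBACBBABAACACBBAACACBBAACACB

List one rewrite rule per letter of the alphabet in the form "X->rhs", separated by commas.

A->AC, B->BA, C->B

  step 1 ⇒ step 2: BABBB ⇒ BA·AC·BA·BA·BA
    A ↦ AC
    B ↦ BA
  step 0 ⇒ step 1: BCCC ⇒ BA·B·B·B
    C ↦ B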